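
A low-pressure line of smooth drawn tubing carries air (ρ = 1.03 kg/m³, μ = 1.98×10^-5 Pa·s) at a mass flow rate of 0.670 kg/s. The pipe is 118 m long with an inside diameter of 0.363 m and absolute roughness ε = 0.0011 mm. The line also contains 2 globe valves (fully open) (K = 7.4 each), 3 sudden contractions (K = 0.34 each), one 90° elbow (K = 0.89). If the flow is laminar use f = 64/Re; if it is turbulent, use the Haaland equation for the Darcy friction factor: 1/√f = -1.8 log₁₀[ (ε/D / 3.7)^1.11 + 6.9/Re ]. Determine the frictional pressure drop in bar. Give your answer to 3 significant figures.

A = πD²/4 = π(0.363)²/4 = 0.1035 m²; mean velocity V = ṁ/(ρA) = 0.67/(1.03 · 0.1035) = 6.285 m/s.
Reynolds number Re = ρVD/μ = 1.03 · 6.285 · 0.363 / 1.98e-05 = 1.187e+05.
Re > 4000 → turbulent. Relative roughness ε/D = 1.1e-06/0.363 = 3.03e-06. Haaland: 1/√f = -1.8 log₁₀[(3.03e-06/3.7)^1.11 + 6.9/1.187e+05] = -1.8 log₁₀[1.75e-07 + 5.81e-05] = 7.622, so f = 0.01721.
Total minor-loss coefficient ΣK = 2·7.4 + 3·0.34 + 1·0.89 = 16.7.
ΔP = [f·L/D + ΣK]·(ρV²/2) = [0.01721·118/0.363 + 16.7]·(1.03·6.285²/2) = [5.596 + 16.7]·20.35 = 453.8 Pa.
ΔP = 453.8 Pa = 0.00454 bar.

ΔP ≈ 0.00454 bar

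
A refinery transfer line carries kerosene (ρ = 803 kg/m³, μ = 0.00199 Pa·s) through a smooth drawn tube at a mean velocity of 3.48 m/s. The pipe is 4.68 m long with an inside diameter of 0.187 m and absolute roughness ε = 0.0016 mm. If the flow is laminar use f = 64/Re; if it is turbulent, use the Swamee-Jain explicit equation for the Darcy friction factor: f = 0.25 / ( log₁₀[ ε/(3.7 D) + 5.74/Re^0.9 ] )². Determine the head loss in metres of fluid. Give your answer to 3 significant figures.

h_f ≈ 0.229 m

Reynolds number Re = ρVD/μ = 803 · 3.48 · 0.187 / 0.00199 = 2.626e+05.
Re > 4000 → turbulent. Relative roughness ε/D = 1.6e-06/0.187 = 8.56e-06. Swamee-Jain: f = 0.25/(log₁₀[8.56e-06/3.7 + 5.74/2.626e+05^0.9])² = 0.25/(log₁₀[2.31e-06 + 7.61e-05])² = 0.25/(-4.105)² = 0.01483.
Darcy-Weisbach: ΔP = f(L/D)(ρV²/2) = 0.01483·(4.68/0.187)·(803·3.48²/2) = 0.01483·25.03·4862 = 1805 Pa.
Head loss h_f = ΔP/(ρg) = 1805/(803·9.81) = 0.229 m.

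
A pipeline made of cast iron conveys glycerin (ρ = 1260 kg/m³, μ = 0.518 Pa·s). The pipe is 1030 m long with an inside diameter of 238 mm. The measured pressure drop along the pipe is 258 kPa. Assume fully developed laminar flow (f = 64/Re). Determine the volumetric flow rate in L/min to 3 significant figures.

For laminar flow, f = 64/Re with Re = ρVD/μ, so Darcy-Weisbach reduces to ΔP = 32μLV/D². Solving for V: V = ΔP·D²/(32μL) = 2.58e+05·(0.238)²/(32·0.518·1030) = 0.856 m/s.
Check: Re = ρVD/μ = 1260·0.856·0.238/0.518 = 495.5 < 2300, so the laminar assumption holds.
Q = V·A = 0.856·(π/4·0.238²) = 0.03808 m³/s = 2280 L/min.

Q ≈ 2280 L/min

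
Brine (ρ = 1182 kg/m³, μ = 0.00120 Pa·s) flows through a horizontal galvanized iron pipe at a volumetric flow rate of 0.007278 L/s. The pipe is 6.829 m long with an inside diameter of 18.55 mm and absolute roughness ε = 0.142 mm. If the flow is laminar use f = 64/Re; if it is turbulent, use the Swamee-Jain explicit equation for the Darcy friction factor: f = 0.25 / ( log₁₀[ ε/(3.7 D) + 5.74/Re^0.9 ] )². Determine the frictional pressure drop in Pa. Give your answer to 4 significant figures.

ΔP ≈ 20.52 Pa

Q = 0.007278 L/s = 0.007278/1000 = 7.278e-06 m³/s.
Cross-sectional area A = πD²/4 = π(0.01855)²/4 = 0.0002703 m²; mean velocity V = Q/A = 7.278e-06/0.0002703 = 0.02693 m/s.
Reynolds number Re = ρVD/μ = 1182 · 0.02693 · 0.01855 / 0.0012 = 492.1.
Re < 2300 → laminar flow, so f = 64/Re = 64/492.1 = 0.1301 (the turbulent correlation is not needed).
Darcy-Weisbach: ΔP = f(L/D)(ρV²/2) = 0.1301·(6.829/0.01855)·(1182·0.02693²/2) = 0.1301·368.1·0.4286 = 20.52 Pa.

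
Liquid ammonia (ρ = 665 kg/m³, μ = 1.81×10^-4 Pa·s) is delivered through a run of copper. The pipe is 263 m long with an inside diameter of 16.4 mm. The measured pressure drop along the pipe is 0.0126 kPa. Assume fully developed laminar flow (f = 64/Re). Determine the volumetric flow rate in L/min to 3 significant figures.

For laminar flow, f = 64/Re with Re = ρVD/μ, so Darcy-Weisbach reduces to ΔP = 32μLV/D². Solving for V: V = ΔP·D²/(32μL) = 12.6·(0.0164)²/(32·0.000181·263) = 0.002225 m/s.
Check: Re = ρVD/μ = 665·0.002225·0.0164/0.000181 = 134 < 2300, so the laminar assumption holds.
Q = V·A = 0.002225·(π/4·0.0164²) = 4.699e-07 m³/s = 0.0282 L/min.

Q ≈ 0.0282 L/min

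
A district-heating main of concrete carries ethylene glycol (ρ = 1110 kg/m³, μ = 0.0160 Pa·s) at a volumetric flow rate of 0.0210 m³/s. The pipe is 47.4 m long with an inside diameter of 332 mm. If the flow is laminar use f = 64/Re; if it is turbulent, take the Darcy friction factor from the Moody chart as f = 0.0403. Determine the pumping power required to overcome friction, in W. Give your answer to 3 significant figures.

P ≈ 3.95 W

Cross-sectional area A = πD²/4 = π(0.332)²/4 = 0.08657 m²; mean velocity V = Q/A = 0.021/0.08657 = 0.2426 m/s.
Reynolds number Re = ρVD/μ = 1110 · 0.2426 · 0.332 / 0.016 = 5587.
Re > 4000 → turbulent; use the Moody-chart value f = 0.0403.
Darcy-Weisbach: ΔP = f(L/D)(ρV²/2) = 0.0403·(47.4/0.332)·(1110·0.2426²/2) = 0.0403·142.8·32.66 = 187.9 Pa.
Pumping power P = QΔP = 0.021·187.9 = 3.946 W = 3.95 W.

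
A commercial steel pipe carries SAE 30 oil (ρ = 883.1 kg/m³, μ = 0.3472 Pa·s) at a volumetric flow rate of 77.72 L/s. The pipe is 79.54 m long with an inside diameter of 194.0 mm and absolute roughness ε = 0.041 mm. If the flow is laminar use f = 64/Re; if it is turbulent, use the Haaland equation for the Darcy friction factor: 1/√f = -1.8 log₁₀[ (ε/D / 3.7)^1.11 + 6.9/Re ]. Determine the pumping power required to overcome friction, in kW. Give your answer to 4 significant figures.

P ≈ 4.798 kW

Q = 77.72 L/s = 77.72/1000 = 0.07772 m³/s.
Cross-sectional area A = πD²/4 = π(0.194)²/4 = 0.02956 m²; mean velocity V = Q/A = 0.07772/0.02956 = 2.629 m/s.
Reynolds number Re = ρVD/μ = 883.1 · 2.629 · 0.194 / 0.347 = 1297.
Re < 2300 → laminar flow, so f = 64/Re = 64/1297 = 0.04933 (the turbulent correlation is not needed).
Darcy-Weisbach: ΔP = f(L/D)(ρV²/2) = 0.04933·(79.54/0.194)·(883.1·2.629²/2) = 0.04933·410·3053 = 6.174e+04 Pa.
Pumping power P = QΔP = 0.07772·6.174e+04 = 4798.3 W = 4.798 kW.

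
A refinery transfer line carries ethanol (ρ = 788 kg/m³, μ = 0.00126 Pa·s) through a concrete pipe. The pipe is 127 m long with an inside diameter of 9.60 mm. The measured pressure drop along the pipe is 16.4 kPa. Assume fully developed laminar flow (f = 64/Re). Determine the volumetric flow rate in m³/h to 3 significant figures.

For laminar flow, f = 64/Re with Re = ρVD/μ, so Darcy-Weisbach reduces to ΔP = 32μLV/D². Solving for V: V = ΔP·D²/(32μL) = 1.64e+04·(0.0096)²/(32·0.00126·127) = 0.2952 m/s.
Check: Re = ρVD/μ = 788·0.2952·0.0096/0.00126 = 1772 < 2300, so the laminar assumption holds.
Q = V·A = 0.2952·(π/4·0.0096²) = 2.136e-05 m³/s = 0.0769 m³/h.

Q ≈ 0.0769 m³/h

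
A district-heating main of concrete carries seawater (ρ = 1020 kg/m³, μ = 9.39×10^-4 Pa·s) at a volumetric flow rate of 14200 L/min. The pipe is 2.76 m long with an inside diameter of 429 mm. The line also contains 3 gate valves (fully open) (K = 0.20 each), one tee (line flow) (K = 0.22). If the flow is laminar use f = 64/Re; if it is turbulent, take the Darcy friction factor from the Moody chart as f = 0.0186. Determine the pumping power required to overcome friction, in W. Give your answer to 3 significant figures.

P ≈ 304 W

Q = 14200 L/min = 14200/60000 = 0.2367 m³/s.
Cross-sectional area A = πD²/4 = π(0.429)²/4 = 0.1445 m²; mean velocity V = Q/A = 0.2367/0.1445 = 1.637 m/s.
Reynolds number Re = ρVD/μ = 1020 · 1.637 · 0.429 / 0.000939 = 7.63e+05.
Re > 4000 → turbulent; use the Moody-chart value f = 0.0186.
Total minor-loss coefficient ΣK = 3·0.2 + 1·0.22 = 0.82.
ΔP = [f·L/D + ΣK]·(ρV²/2) = [0.0186·2.76/0.429 + 0.82]·(1020·1.637²/2) = [0.1197 + 0.82]·1367 = 1285 Pa.
Pumping power P = QΔP = 0.2367·1285 = 304.1 W = 304 W.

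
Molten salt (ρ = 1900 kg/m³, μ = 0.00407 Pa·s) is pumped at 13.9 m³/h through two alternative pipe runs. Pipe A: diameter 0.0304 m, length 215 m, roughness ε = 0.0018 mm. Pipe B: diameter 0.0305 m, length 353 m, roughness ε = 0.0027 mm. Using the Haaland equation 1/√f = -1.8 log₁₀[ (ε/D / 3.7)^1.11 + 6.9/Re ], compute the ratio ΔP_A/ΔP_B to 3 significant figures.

Pipe A: V = Q/A = 0.003861/0.0007258 = 5.32 m/s; Re = 7.549e+04; ε/D = 5.92e-05; Haaland → f = 0.01913; ΔP_A = f(L/D)(ρV²/2) = 3.636e+06 Pa.
Pipe B: V = Q/A = 0.003861/0.0007306 = 5.285 m/s; Re = 7.525e+04; ε/D = 8.85e-05; Haaland → f = 0.01925; ΔP_B = f(L/D)(ρV²/2) = 5.912e+06 Pa.
ΔP_A/ΔP_B = 3.636e+06/5.912e+06 = 0.615.

ΔP_A/ΔP_B ≈ 0.615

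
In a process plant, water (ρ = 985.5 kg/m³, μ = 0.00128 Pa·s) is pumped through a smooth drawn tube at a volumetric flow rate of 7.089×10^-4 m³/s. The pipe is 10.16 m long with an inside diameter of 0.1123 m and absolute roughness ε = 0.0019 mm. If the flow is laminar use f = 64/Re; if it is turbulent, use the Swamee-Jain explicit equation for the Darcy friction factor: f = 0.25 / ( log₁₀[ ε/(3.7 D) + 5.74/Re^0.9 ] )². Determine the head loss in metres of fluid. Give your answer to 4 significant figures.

Cross-sectional area A = πD²/4 = π(0.1123)²/4 = 0.009905 m²; mean velocity V = Q/A = 0.0007089/0.009905 = 0.07157 m/s.
Reynolds number Re = ρVD/μ = 985.5 · 0.07157 · 0.1123 / 0.00128 = 6188.
Re > 4000 → turbulent. Relative roughness ε/D = 1.9e-06/0.1123 = 1.69e-05. Swamee-Jain: f = 0.25/(log₁₀[1.69e-05/3.7 + 5.74/6188^0.9])² = 0.25/(log₁₀[4.57e-06 + 0.00222])² = 0.25/(-2.653)² = 0.03553.
Darcy-Weisbach: ΔP = f(L/D)(ρV²/2) = 0.03553·(10.16/0.1123)·(985.5·0.07157²/2) = 0.03553·90.47·2.524 = 8.113 Pa.
Head loss h_f = ΔP/(ρg) = 8.113/(985.5·9.81) = 8.392×10^-4 m.

h_f ≈ 8.392×10^-4 m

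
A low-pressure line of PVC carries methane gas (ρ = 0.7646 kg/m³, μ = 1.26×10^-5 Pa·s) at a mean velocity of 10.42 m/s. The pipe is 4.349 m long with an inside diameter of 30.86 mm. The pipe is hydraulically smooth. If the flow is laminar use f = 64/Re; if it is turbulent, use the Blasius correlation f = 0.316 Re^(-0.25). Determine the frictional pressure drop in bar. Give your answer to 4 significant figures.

ΔP ≈ 0.001564 bar

Reynolds number Re = ρVD/μ = 0.7646 · 10.42 · 0.03086 / 1.26e-05 = 1.951e+04.
Re > 4000 → turbulent. Smooth-pipe (Blasius): f = 0.316 Re^(-0.25) = 0.316/(1.951e+04)^0.25 = 0.02674.
Darcy-Weisbach: ΔP = f(L/D)(ρV²/2) = 0.02674·(4.349/0.03086)·(0.7646·10.42²/2) = 0.02674·140.9·41.51 = 156.4 Pa.
ΔP = 156.4 Pa = 0.001564 bar.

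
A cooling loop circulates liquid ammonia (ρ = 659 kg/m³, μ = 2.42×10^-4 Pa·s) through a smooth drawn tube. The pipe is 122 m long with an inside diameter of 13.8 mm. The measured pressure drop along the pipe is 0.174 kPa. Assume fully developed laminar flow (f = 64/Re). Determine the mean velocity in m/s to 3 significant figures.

V ≈ 0.0351 m/s

For laminar flow, f = 64/Re with Re = ρVD/μ, so Darcy-Weisbach reduces to ΔP = 32μLV/D². Solving for V: V = ΔP·D²/(32μL) = 174·(0.0138)²/(32·0.000242·122) = 0.03507 m/s.
Check: Re = ρVD/μ = 659·0.03507·0.0138/0.000242 = 1318 < 2300, so the laminar assumption holds.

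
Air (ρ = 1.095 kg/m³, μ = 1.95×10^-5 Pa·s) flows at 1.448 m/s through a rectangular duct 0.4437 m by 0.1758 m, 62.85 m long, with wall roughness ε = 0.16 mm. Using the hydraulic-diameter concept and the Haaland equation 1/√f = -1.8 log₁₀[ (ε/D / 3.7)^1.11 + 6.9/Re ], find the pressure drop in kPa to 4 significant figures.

ΔP ≈ 0.007674 kPa

Hydraulic diameter D_h = 4A/P = 4·(0.4437·0.1758)/(2·(0.4437+0.1758)) = 0.312/1.239 = 0.2518 m.
Re = ρVD_h/μ = 1.095·1.448·0.2518/1.95e-05 = 2.048e+04.
ε/D_h = 0.00016/0.2518 = 0.000635; Haaland gives 1/√f = -1.8 log₁₀[6.62e-05+0.000337] = 6.11, so f = 0.02679.
ΔP = f(L/D_h)(ρV²/2) = 0.02679·62.85/0.2518·1.148 = 7.674 Pa.
ΔP = 0.007674 kPa.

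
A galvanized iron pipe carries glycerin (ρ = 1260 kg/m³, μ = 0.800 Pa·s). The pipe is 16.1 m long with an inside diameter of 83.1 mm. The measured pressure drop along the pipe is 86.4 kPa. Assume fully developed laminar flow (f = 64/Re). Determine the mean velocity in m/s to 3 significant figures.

For laminar flow, f = 64/Re with Re = ρVD/μ, so Darcy-Weisbach reduces to ΔP = 32μLV/D². Solving for V: V = ΔP·D²/(32μL) = 8.64e+04·(0.0831)²/(32·0.8·16.1) = 1.448 m/s.
Check: Re = ρVD/μ = 1260·1.448·0.0831/0.8 = 189.5 < 2300, so the laminar assumption holds.

V ≈ 1.45 m/s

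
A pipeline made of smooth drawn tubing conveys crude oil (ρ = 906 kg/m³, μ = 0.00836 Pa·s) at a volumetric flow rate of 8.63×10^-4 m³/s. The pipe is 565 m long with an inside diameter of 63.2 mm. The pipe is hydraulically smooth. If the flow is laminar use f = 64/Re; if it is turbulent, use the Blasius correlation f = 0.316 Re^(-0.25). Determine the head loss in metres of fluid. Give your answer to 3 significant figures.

h_f ≈ 1.17 m

Cross-sectional area A = πD²/4 = π(0.0632)²/4 = 0.003137 m²; mean velocity V = Q/A = 0.000863/0.003137 = 0.2751 m/s.
Reynolds number Re = ρVD/μ = 906 · 0.2751 · 0.0632 / 0.00836 = 1884.
Re < 2300 → laminar flow, so f = 64/Re = 64/1884 = 0.03397 (the turbulent correlation is not needed).
Darcy-Weisbach: ΔP = f(L/D)(ρV²/2) = 0.03397·(565/0.0632)·(906·0.2751²/2) = 0.03397·8940·34.28 = 1.041e+04 Pa.
Head loss h_f = ΔP/(ρg) = 1.041e+04/(906·9.81) = 1.17 m.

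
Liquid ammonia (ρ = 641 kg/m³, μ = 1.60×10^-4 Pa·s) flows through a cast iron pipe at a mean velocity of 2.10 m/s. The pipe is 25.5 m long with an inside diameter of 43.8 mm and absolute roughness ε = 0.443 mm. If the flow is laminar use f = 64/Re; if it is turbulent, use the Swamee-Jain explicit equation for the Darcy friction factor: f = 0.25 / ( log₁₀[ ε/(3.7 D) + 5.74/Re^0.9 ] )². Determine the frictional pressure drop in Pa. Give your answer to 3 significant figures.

Reynolds number Re = ρVD/μ = 641 · 2.1 · 0.0438 / 0.00016 = 3.685e+05.
Re > 4000 → turbulent. Relative roughness ε/D = 0.000443/0.0438 = 0.0101. Swamee-Jain: f = 0.25/(log₁₀[0.0101/3.7 + 5.74/3.685e+05^0.9])² = 0.25/(log₁₀[0.00273 + 5.61e-05])² = 0.25/(-2.554)² = 0.03831.
Darcy-Weisbach: ΔP = f(L/D)(ρV²/2) = 0.03831·(25.5/0.0438)·(641·2.1²/2) = 0.03831·582.2·1413 = 3.153e+04 Pa.

ΔP ≈ 31500 Pa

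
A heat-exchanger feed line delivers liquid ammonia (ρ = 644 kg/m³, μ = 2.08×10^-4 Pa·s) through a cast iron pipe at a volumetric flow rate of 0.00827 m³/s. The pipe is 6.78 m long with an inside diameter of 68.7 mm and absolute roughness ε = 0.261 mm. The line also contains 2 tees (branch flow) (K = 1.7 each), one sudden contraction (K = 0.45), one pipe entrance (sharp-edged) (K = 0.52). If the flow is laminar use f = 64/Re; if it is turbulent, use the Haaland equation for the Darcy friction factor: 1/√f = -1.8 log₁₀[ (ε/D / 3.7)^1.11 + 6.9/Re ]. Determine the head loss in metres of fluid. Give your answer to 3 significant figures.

h_f ≈ 1.82 m

Cross-sectional area A = πD²/4 = π(0.0687)²/4 = 0.003707 m²; mean velocity V = Q/A = 0.00827/0.003707 = 2.231 m/s.
Reynolds number Re = ρVD/μ = 644 · 2.231 · 0.0687 / 0.000208 = 4.745e+05.
Re > 4000 → turbulent. Relative roughness ε/D = 0.000261/0.0687 = 0.0038. Haaland: 1/√f = -1.8 log₁₀[(0.0038/3.7)^1.11 + 6.9/4.745e+05] = -1.8 log₁₀[0.000482 + 1.45e-05] = 5.948, so f = 0.02827.
Total minor-loss coefficient ΣK = 2·1.7 + 1·0.45 + 1·0.52 = 4.37.
ΔP = [f·L/D + ΣK]·(ρV²/2) = [0.02827·6.78/0.0687 + 4.37]·(644·2.231²/2) = [2.79 + 4.37]·1603 = 1.148e+04 Pa.
Head loss h_f = ΔP/(ρg) = 1.148e+04/(644·9.81) = 1.82 m.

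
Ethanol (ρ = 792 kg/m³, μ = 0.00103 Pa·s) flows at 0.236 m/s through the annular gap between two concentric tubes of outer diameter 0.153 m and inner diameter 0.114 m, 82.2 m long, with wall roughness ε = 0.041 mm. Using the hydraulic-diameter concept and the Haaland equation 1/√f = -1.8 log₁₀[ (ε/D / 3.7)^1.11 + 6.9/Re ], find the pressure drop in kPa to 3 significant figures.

Hydraulic diameter D_h = 4A/P = D_o - D_i = 0.153 - 0.114 = 0.039 m.
Re = ρVD_h/μ = 792·0.236·0.039/0.00103 = 7077.
ε/D_h = 4.1e-05/0.039 = 0.00105; Haaland gives 1/√f = -1.8 log₁₀[0.000116+0.000975] = 5.332, so f = 0.03517.
ΔP = f(L/D_h)(ρV²/2) = 0.03517·82.2/0.039·22.06 = 1635 Pa.
ΔP = 1.64 kPa.

ΔP ≈ 1.64 kPa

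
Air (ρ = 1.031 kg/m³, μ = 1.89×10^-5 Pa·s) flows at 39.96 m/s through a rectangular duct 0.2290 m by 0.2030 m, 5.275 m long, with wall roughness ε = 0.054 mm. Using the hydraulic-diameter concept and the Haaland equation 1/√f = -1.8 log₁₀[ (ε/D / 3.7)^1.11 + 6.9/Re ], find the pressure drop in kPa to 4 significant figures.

ΔP ≈ 0.3192 kPa

Hydraulic diameter D_h = 4A/P = 4·(0.229·0.203)/(2·(0.229+0.203)) = 0.1859/0.864 = 0.2152 m.
Re = ρVD_h/μ = 1.031·39.96·0.2152/1.89e-05 = 4.691e+05.
ε/D_h = 5.4e-05/0.2152 = 0.000251; Haaland gives 1/√f = -1.8 log₁₀[2.36e-05+1.47e-05] = 7.95, so f = 0.01582.
ΔP = f(L/D_h)(ρV²/2) = 0.01582·5.275/0.2152·823.2 = 319.2 Pa.
ΔP = 0.3192 kPa.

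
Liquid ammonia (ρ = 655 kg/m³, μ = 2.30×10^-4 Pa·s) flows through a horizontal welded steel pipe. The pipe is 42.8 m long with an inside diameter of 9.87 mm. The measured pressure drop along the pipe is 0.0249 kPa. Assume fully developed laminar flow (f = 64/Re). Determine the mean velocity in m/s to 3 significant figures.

For laminar flow, f = 64/Re with Re = ρVD/μ, so Darcy-Weisbach reduces to ΔP = 32μLV/D². Solving for V: V = ΔP·D²/(32μL) = 24.9·(0.00987)²/(32·0.00023·42.8) = 0.0077 m/s.
Check: Re = ρVD/μ = 655·0.0077·0.00987/0.00023 = 216.4 < 2300, so the laminar assumption holds.

V ≈ 0.00770 m/s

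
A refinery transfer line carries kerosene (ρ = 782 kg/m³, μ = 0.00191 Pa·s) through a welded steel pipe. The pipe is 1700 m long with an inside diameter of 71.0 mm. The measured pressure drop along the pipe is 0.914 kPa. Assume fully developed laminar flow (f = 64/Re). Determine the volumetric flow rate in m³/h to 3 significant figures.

For laminar flow, f = 64/Re with Re = ρVD/μ, so Darcy-Weisbach reduces to ΔP = 32μLV/D². Solving for V: V = ΔP·D²/(32μL) = 914·(0.071)²/(32·0.00191·1700) = 0.04434 m/s.
Check: Re = ρVD/μ = 782·0.04434·0.071/0.00191 = 1289 < 2300, so the laminar assumption holds.
Q = V·A = 0.04434·(π/4·0.071²) = 0.0001756 m³/s = 0.632 m³/h.

Q ≈ 0.632 m³/h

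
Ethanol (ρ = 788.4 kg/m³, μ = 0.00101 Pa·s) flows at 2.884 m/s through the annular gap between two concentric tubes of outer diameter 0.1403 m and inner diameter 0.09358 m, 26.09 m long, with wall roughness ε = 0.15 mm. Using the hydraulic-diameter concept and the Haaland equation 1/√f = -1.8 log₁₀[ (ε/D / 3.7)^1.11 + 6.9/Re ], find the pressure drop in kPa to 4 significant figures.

ΔP ≈ 50.89 kPa

Hydraulic diameter D_h = 4A/P = D_o - D_i = 0.1403 - 0.09358 = 0.04672 m.
Re = ρVD_h/μ = 788.4·2.884·0.04672/0.00101 = 1.052e+05.
ε/D_h = 0.00015/0.04672 = 0.00321; Haaland gives 1/√f = -1.8 log₁₀[0.0004+6.56e-05] = 5.998, so f = 0.02779.
ΔP = f(L/D_h)(ρV²/2) = 0.02779·26.09/0.04672·3279 = 5.089e+04 Pa.
ΔP = 50.89 kPa.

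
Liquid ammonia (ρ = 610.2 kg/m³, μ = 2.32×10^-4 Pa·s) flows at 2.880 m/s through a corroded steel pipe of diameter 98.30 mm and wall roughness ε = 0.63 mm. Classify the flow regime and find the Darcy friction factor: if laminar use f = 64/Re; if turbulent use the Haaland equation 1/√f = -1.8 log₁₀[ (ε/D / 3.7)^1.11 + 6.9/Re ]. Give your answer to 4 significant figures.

f ≈ 0.03295

Re = ρVD/μ = 610.2·2.88·0.0983/0.000232 = 7.446e+05.
Re > 4000 → turbulent. ε/D = 0.00063/0.0983 = 0.00641; Haaland: 1/√f = -1.8 log₁₀[0.000861 + 9.27e-06] = 5.509, so f = 0.03295.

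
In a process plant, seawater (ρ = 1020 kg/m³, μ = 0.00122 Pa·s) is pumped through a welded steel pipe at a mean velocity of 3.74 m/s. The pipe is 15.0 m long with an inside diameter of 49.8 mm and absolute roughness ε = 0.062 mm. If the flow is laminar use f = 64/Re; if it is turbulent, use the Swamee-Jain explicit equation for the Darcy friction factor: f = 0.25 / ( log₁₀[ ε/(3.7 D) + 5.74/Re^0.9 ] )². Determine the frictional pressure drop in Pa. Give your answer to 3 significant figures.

ΔP ≈ 48200 Pa

Reynolds number Re = ρVD/μ = 1020 · 3.74 · 0.0498 / 0.00122 = 1.557e+05.
Re > 4000 → turbulent. Relative roughness ε/D = 6.2e-05/0.0498 = 0.00124. Swamee-Jain: f = 0.25/(log₁₀[0.00124/3.7 + 5.74/1.557e+05^0.9])² = 0.25/(log₁₀[0.000336 + 0.000122])² = 0.25/(-3.339)² = 0.02243.
Darcy-Weisbach: ΔP = f(L/D)(ρV²/2) = 0.02243·(15/0.0498)·(1020·3.74²/2) = 0.02243·301.2·7134 = 4.819e+04 Pa.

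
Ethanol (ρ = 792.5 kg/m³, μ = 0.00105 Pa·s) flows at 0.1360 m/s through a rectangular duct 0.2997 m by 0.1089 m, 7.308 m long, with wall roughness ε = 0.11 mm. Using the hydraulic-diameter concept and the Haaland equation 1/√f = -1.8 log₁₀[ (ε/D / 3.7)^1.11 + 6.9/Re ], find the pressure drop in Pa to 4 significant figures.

Hydraulic diameter D_h = 4A/P = 4·(0.2997·0.1089)/(2·(0.2997+0.1089)) = 0.1305/0.8172 = 0.1598 m.
Re = ρVD_h/μ = 792.5·0.136·0.1598/0.00105 = 1.64e+04.
ε/D_h = 0.00011/0.1598 = 0.000689; Haaland gives 1/√f = -1.8 log₁₀[7.23e-05+0.000421] = 5.953, so f = 0.02822.
ΔP = f(L/D_h)(ρV²/2) = 0.02822·7.308/0.1598·7.329 = 9.462 Pa.

ΔP ≈ 9.462 Pa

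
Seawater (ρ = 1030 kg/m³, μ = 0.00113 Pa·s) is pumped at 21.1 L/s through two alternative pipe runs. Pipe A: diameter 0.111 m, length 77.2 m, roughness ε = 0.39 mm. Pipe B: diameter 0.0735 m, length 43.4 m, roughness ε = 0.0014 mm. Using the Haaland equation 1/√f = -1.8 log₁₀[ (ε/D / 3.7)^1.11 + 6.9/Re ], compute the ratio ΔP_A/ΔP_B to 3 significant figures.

Pipe A: V = Q/A = 0.0211/0.009677 = 2.18 m/s; Re = 2.206e+05; ε/D = 0.00351; Haaland → f = 0.02791; ΔP_A = f(L/D)(ρV²/2) = 4.753e+04 Pa.
Pipe B: V = Q/A = 0.0211/0.004243 = 4.973 m/s; Re = 3.332e+05; ε/D = 1.9e-05; Haaland → f = 0.01423; ΔP_B = f(L/D)(ρV²/2) = 1.071e+05 Pa.
ΔP_A/ΔP_B = 4.753e+04/1.071e+05 = 0.444.

ΔP_A/ΔP_B ≈ 0.444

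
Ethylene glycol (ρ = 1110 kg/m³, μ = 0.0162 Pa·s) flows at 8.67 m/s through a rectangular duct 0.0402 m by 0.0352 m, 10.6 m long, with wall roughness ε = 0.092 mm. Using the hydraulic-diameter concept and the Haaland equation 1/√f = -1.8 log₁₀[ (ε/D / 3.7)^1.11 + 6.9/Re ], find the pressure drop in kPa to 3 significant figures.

ΔP ≈ 351 kPa

Hydraulic diameter D_h = 4A/P = 4·(0.0402·0.0352)/(2·(0.0402+0.0352)) = 0.00566/0.1508 = 0.03753 m.
Re = ρVD_h/μ = 1110·8.67·0.03753/0.0162 = 2.23e+04.
ε/D_h = 9.2e-05/0.03753 = 0.00245; Haaland gives 1/√f = -1.8 log₁₀[0.000296+0.000309] = 5.792, so f = 0.02981.
ΔP = f(L/D_h)(ρV²/2) = 0.02981·10.6/0.03753·4.172e+04 = 3.512e+05 Pa.
ΔP = 351 kPa.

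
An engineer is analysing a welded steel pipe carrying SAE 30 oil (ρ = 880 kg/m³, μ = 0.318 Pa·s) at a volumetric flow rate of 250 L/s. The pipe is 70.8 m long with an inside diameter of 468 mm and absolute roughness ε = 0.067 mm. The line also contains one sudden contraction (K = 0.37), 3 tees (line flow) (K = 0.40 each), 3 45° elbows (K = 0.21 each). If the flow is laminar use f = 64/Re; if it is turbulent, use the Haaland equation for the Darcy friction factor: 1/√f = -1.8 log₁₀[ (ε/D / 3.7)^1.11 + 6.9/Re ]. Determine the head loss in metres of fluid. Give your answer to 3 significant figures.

Q = 250 L/s = 250/1000 = 0.25 m³/s.
Cross-sectional area A = πD²/4 = π(0.468)²/4 = 0.172 m²; mean velocity V = Q/A = 0.25/0.172 = 1.453 m/s.
Reynolds number Re = ρVD/μ = 880 · 1.453 · 0.468 / 0.318 = 1882.
Re < 2300 → laminar flow, so f = 64/Re = 64/1882 = 0.034 (the turbulent correlation is not needed).
Total minor-loss coefficient ΣK = 1·0.37 + 3·0.4 + 3·0.21 = 2.2.
ΔP = [f·L/D + ΣK]·(ρV²/2) = [0.034·70.8/0.468 + 2.2]·(880·1.453²/2) = [5.144 + 2.2]·929.3 = 6825 Pa.
Head loss h_f = ΔP/(ρg) = 6825/(880·9.81) = 0.791 m.

h_f ≈ 0.791 m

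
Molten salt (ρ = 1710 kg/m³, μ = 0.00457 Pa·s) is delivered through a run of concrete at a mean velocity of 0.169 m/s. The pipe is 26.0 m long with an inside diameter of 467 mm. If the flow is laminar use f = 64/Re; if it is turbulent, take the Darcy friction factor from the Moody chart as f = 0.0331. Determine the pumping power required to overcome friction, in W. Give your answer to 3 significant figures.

Reynolds number Re = ρVD/μ = 1710 · 0.169 · 0.467 / 0.00457 = 2.953e+04.
Re > 4000 → turbulent; use the Moody-chart value f = 0.0331.
Darcy-Weisbach: ΔP = f(L/D)(ρV²/2) = 0.0331·(26/0.467)·(1710·0.169²/2) = 0.0331·55.67·24.42 = 45 Pa.
Q = V·A = 0.169·0.1713 = 0.02895 m³/s.
Pumping power P = QΔP = 0.02895·45 = 1.303 W = 1.30 W.

P ≈ 1.30 W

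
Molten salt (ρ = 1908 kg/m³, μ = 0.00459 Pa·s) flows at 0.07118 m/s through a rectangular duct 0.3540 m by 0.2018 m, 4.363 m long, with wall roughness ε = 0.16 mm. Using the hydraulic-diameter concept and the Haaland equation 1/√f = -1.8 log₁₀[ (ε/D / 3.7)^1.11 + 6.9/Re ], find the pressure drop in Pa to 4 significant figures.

ΔP ≈ 2.790 Pa

Hydraulic diameter D_h = 4A/P = 4·(0.354·0.2018)/(2·(0.354+0.2018)) = 0.2857/1.112 = 0.2571 m.
Re = ρVD_h/μ = 1908·0.07118·0.2571/0.00459 = 7606.
ε/D_h = 0.00016/0.2571 = 0.000622; Haaland gives 1/√f = -1.8 log₁₀[6.47e-05+0.000907] = 5.422, so f = 0.03401.
ΔP = f(L/D_h)(ρV²/2) = 0.03401·4.363/0.2571·4.834 = 2.79 Pa.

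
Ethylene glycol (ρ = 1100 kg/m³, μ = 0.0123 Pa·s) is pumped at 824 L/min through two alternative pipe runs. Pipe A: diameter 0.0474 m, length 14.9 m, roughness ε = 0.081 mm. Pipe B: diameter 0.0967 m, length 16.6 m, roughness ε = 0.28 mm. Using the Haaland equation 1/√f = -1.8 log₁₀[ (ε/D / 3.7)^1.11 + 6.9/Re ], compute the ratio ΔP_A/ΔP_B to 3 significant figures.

Pipe A: V = Q/A = 0.01373/0.001765 = 7.783 m/s; Re = 3.299e+04; ε/D = 0.00171; Haaland → f = 0.02686; ΔP_A = f(L/D)(ρV²/2) = 2.813e+05 Pa.
Pipe B: V = Q/A = 0.01373/0.007344 = 1.87 m/s; Re = 1.617e+04; ε/D = 0.0029; Haaland → f = 0.03199; ΔP_B = f(L/D)(ρV²/2) = 1.056e+04 Pa.
ΔP_A/ΔP_B = 2.813e+05/1.056e+04 = 26.6.

ΔP_A/ΔP_B ≈ 26.6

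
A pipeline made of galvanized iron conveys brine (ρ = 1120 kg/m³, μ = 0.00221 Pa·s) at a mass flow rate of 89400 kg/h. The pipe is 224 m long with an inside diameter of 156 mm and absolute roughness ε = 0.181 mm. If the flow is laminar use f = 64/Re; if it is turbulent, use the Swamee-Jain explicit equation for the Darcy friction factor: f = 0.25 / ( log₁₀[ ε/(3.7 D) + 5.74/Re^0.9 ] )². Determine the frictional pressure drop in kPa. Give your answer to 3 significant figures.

ṁ = 89400 kg/h = 89400/3600 = 24.83 kg/s.
A = πD²/4 = π(0.156)²/4 = 0.01911 m²; mean velocity V = ṁ/(ρA) = 24.83/(1120 · 0.01911) = 1.16 m/s.
Reynolds number Re = ρVD/μ = 1120 · 1.16 · 0.156 / 0.00221 = 9.171e+04.
Re > 4000 → turbulent. Relative roughness ε/D = 0.000181/0.156 = 0.00116. Swamee-Jain: f = 0.25/(log₁₀[0.00116/3.7 + 5.74/9.171e+04^0.9])² = 0.25/(log₁₀[0.000314 + 0.000196])² = 0.25/(-3.293)² = 0.02306.
Darcy-Weisbach: ΔP = f(L/D)(ρV²/2) = 0.02306·(224/0.156)·(1120·1.16²/2) = 0.02306·1436·753.6 = 2.495e+04 Pa.
ΔP = 2.495e+04 Pa = 25.0 kPa.

ΔP ≈ 25.0 kPa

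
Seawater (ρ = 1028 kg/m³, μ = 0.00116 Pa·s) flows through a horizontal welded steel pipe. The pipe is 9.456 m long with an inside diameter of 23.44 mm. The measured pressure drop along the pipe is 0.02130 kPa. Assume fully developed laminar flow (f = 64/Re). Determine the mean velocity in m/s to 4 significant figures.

For laminar flow, f = 64/Re with Re = ρVD/μ, so Darcy-Weisbach reduces to ΔP = 32μLV/D². Solving for V: V = ΔP·D²/(32μL) = 21.3·(0.02344)²/(32·0.00116·9.456) = 0.03334 m/s.
Check: Re = ρVD/μ = 1028·0.03334·0.02344/0.00116 = 692.6 < 2300, so the laminar assumption holds.

V ≈ 0.03334 m/s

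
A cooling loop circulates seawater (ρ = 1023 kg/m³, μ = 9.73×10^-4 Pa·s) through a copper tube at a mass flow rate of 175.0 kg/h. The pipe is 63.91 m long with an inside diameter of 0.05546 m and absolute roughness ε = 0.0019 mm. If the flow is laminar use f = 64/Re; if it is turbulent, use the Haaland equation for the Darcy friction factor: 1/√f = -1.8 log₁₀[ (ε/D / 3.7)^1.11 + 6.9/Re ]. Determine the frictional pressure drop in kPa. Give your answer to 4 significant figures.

ṁ = 175.0 kg/h = 175.0/3600 = 0.04861 kg/s.
A = πD²/4 = π(0.05546)²/4 = 0.002416 m²; mean velocity V = ṁ/(ρA) = 0.04861/(1023 · 0.002416) = 0.01967 m/s.
Reynolds number Re = ρVD/μ = 1023 · 0.01967 · 0.05546 / 0.000973 = 1147.
Re < 2300 → laminar flow, so f = 64/Re = 64/1147 = 0.0558 (the turbulent correlation is not needed).
Darcy-Weisbach: ΔP = f(L/D)(ρV²/2) = 0.0558·(63.91/0.05546)·(1023·0.01967²/2) = 0.0558·1152·0.1979 = 12.73 Pa.
ΔP = 12.73 Pa = 0.01273 kPa.

ΔP ≈ 0.01273 kPa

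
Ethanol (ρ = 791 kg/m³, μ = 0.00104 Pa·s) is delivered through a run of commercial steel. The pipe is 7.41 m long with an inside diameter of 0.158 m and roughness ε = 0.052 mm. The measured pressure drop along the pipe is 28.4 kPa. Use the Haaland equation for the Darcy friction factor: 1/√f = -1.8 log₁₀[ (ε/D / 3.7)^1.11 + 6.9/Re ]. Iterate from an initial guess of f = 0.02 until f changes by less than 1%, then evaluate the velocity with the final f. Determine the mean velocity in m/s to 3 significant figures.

Rearranging Darcy-Weisbach: V = √(2·ΔP·D/(f·L·ρ)). With ε/D = 5.2e-05/0.158 = 0.000329, iterate starting from f = 0.02:
  f = 0.02 → V = √(2·2.84e+04·0.158/(0.02·7.41·791)) = 8.75 m/s; Re = ρVD/μ = 1.051e+06; f → 0.01583
  f = 0.01583 → V = 9.834 m/s; Re = 1.182e+06; f → 0.01577
Converged (Δf/f < 1%). With the final f = 0.01577: V = √(2·2.84e+04·0.158/(0.01577·7.41·791)) = 9.852 m/s.

V ≈ 9.85 m/s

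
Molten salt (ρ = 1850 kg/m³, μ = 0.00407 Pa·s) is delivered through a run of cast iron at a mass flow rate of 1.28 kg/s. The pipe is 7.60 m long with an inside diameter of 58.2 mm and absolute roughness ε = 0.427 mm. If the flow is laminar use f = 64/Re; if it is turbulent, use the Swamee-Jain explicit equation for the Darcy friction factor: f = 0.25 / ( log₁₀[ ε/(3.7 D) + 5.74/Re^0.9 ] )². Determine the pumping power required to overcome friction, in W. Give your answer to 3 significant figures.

A = πD²/4 = π(0.0582)²/4 = 0.00266 m²; mean velocity V = ṁ/(ρA) = 1.28/(1850 · 0.00266) = 0.2601 m/s.
Reynolds number Re = ρVD/μ = 1850 · 0.2601 · 0.0582 / 0.00407 = 6880.
Re > 4000 → turbulent. Relative roughness ε/D = 0.000427/0.0582 = 0.00734. Swamee-Jain: f = 0.25/(log₁₀[0.00734/3.7 + 5.74/6880^0.9])² = 0.25/(log₁₀[0.00198 + 0.00202])² = 0.25/(-2.398)² = 0.04348.
Darcy-Weisbach: ΔP = f(L/D)(ρV²/2) = 0.04348·(7.6/0.0582)·(1850·0.2601²/2) = 0.04348·130.6·62.57 = 355.3 Pa.
Q = ṁ/ρ = 1.28/1850 = 0.0006919 m³/s.
Pumping power P = QΔP = 0.0006919·355.3 = 0.2458 W = 0.246 W.

P ≈ 0.246 W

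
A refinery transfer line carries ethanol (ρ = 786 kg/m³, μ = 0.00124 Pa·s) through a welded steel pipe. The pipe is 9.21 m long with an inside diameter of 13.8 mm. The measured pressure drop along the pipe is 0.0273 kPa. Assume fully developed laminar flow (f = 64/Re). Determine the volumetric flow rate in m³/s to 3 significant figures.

Q ≈ 2.13×10^-6 m³/s

For laminar flow, f = 64/Re with Re = ρVD/μ, so Darcy-Weisbach reduces to ΔP = 32μLV/D². Solving for V: V = ΔP·D²/(32μL) = 27.3·(0.0138)²/(32·0.00124·9.21) = 0.01423 m/s.
Check: Re = ρVD/μ = 786·0.01423·0.0138/0.00124 = 124.4 < 2300, so the laminar assumption holds.
Q = V·A = 0.01423·(π/4·0.0138²) = 2.128e-06 m³/s = 2.13×10^-6 m³/s.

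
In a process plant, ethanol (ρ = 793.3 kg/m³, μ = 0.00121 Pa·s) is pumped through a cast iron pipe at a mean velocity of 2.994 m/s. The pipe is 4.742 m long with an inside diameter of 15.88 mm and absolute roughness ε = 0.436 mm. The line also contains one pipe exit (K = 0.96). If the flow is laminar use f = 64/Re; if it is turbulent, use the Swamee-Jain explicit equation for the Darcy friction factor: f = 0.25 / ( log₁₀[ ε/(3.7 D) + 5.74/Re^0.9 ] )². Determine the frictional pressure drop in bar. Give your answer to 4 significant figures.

ΔP ≈ 0.6359 bar

Reynolds number Re = ρVD/μ = 793.3 · 2.994 · 0.01588 / 0.00121 = 3.117e+04.
Re > 4000 → turbulent. Relative roughness ε/D = 0.000436/0.01588 = 0.0275. Swamee-Jain: f = 0.25/(log₁₀[0.0275/3.7 + 5.74/3.117e+04^0.9])² = 0.25/(log₁₀[0.00742 + 0.000518])² = 0.25/(-2.1)² = 0.05668.
Total minor-loss coefficient ΣK = 1·0.96 = 0.96.
ΔP = [f·L/D + ΣK]·(ρV²/2) = [0.05668·4.742/0.01588 + 0.96]·(793.3·2.994²/2) = [16.92 + 0.96]·3556 = 6.359e+04 Pa.
ΔP = 6.359e+04 Pa = 0.6359 bar.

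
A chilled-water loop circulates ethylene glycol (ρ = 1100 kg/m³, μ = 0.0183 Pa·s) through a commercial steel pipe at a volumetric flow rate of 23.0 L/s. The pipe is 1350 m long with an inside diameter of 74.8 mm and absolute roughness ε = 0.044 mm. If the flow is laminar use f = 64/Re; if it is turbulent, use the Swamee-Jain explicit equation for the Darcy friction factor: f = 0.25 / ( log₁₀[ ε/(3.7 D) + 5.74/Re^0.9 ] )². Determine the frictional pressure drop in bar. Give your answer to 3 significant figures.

ΔP ≈ 71.5 bar

Q = 23.0 L/s = 23.0/1000 = 0.023 m³/s.
Cross-sectional area A = πD²/4 = π(0.0748)²/4 = 0.004394 m²; mean velocity V = Q/A = 0.023/0.004394 = 5.234 m/s.
Reynolds number Re = ρVD/μ = 1100 · 5.234 · 0.0748 / 0.0183 = 2.353e+04.
Re > 4000 → turbulent. Relative roughness ε/D = 4.4e-05/0.0748 = 0.000588. Swamee-Jain: f = 0.25/(log₁₀[0.000588/3.7 + 5.74/2.353e+04^0.9])² = 0.25/(log₁₀[0.000159 + 0.000667])² = 0.25/(-3.083)² = 0.02631.
Darcy-Weisbach: ΔP = f(L/D)(ρV²/2) = 0.02631·(1350/0.0748)·(1100·5.234²/2) = 0.02631·1.805e+04·1.507e+04 = 7.153e+06 Pa.
ΔP = 7.153e+06 Pa = 71.5 bar.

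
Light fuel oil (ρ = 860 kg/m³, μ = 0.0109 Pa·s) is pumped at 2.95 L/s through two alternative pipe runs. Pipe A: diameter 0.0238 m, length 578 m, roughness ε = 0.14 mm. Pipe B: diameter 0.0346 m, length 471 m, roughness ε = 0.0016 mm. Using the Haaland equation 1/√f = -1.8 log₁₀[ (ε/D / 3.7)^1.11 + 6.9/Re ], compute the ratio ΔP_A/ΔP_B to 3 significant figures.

Pipe A: V = Q/A = 0.00295/0.0004449 = 6.631 m/s; Re = 1.245e+04; ε/D = 0.00588; Haaland → f = 0.03737; ΔP_A = f(L/D)(ρV²/2) = 1.716e+07 Pa.
Pipe B: V = Q/A = 0.00295/0.0009402 = 3.137 m/s; Re = 8565; ε/D = 4.62e-05; Haaland → f = 0.03228; ΔP_B = f(L/D)(ρV²/2) = 1.86e+06 Pa.
ΔP_A/ΔP_B = 1.716e+07/1.86e+06 = 9.22.

ΔP_A/ΔP_B ≈ 9.22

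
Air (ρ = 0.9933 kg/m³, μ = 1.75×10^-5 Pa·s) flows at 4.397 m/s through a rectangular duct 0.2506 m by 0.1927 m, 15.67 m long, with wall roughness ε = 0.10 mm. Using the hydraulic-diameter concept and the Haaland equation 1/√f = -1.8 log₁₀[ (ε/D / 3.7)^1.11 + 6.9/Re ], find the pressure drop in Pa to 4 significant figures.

Hydraulic diameter D_h = 4A/P = 4·(0.2506·0.1927)/(2·(0.2506+0.1927)) = 0.1932/0.8866 = 0.2179 m.
Re = ρVD_h/μ = 0.9933·4.397·0.2179/1.75e-05 = 5.437e+04.
ε/D_h = 0.0001/0.2179 = 0.000459; Haaland gives 1/√f = -1.8 log₁₀[4.61e-05+0.000127] = 6.771, so f = 0.02181.
ΔP = f(L/D_h)(ρV²/2) = 0.02181·15.67/0.2179·9.602 = 15.06 Pa.

ΔP ≈ 15.06 Pa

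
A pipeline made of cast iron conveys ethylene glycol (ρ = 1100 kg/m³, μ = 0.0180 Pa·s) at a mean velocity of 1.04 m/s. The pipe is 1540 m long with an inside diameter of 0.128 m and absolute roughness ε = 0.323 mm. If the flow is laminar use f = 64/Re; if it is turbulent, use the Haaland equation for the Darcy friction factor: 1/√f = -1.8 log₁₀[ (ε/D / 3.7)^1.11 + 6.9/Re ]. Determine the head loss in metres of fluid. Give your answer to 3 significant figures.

h_f ≈ 23.7 m

Reynolds number Re = ρVD/μ = 1100 · 1.04 · 0.128 / 0.018 = 8135.
Re > 4000 → turbulent. Relative roughness ε/D = 0.000323/0.128 = 0.00252. Haaland: 1/√f = -1.8 log₁₀[(0.00252/3.7)^1.11 + 6.9/8135] = -1.8 log₁₀[0.000306 + 0.000848] = 5.288, so f = 0.03576.
Darcy-Weisbach: ΔP = f(L/D)(ρV²/2) = 0.03576·(1540/0.128)·(1100·1.04²/2) = 0.03576·1.203e+04·594.9 = 2.559e+05 Pa.
Head loss h_f = ΔP/(ρg) = 2.559e+05/(1100·9.81) = 23.7 m.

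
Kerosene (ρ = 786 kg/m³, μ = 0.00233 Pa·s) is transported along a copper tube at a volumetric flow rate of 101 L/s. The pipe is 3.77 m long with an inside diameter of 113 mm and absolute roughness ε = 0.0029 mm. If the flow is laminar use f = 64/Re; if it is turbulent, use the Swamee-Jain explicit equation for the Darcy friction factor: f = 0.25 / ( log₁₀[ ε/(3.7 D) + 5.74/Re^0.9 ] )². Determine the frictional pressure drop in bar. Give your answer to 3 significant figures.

Q = 101 L/s = 101/1000 = 0.101 m³/s.
Cross-sectional area A = πD²/4 = π(0.113)²/4 = 0.01003 m²; mean velocity V = Q/A = 0.101/0.01003 = 10.07 m/s.
Reynolds number Re = ρVD/μ = 786 · 10.07 · 0.113 / 0.00233 = 3.839e+05.
Re > 4000 → turbulent. Relative roughness ε/D = 2.9e-06/0.113 = 2.57e-05. Swamee-Jain: f = 0.25/(log₁₀[2.57e-05/3.7 + 5.74/3.839e+05^0.9])² = 0.25/(log₁₀[6.94e-06 + 5.41e-05])² = 0.25/(-4.214)² = 0.01408.
Darcy-Weisbach: ΔP = f(L/D)(ρV²/2) = 0.01408·(3.77/0.113)·(786·10.07²/2) = 0.01408·33.36·3.986e+04 = 1.872e+04 Pa.
ΔP = 1.872e+04 Pa = 0.187 bar.

ΔP ≈ 0.187 bar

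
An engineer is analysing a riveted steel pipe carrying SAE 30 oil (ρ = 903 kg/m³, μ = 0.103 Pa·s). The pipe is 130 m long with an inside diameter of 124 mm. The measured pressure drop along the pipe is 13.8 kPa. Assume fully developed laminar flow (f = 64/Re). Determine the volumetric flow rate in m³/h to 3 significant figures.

Q ≈ 21.5 m³/h

For laminar flow, f = 64/Re with Re = ρVD/μ, so Darcy-Weisbach reduces to ΔP = 32μLV/D². Solving for V: V = ΔP·D²/(32μL) = 1.38e+04·(0.124)²/(32·0.103·130) = 0.4952 m/s.
Check: Re = ρVD/μ = 903·0.4952·0.124/0.103 = 538.3 < 2300, so the laminar assumption holds.
Q = V·A = 0.4952·(π/4·0.124²) = 0.00598 m³/s = 21.5 m³/h.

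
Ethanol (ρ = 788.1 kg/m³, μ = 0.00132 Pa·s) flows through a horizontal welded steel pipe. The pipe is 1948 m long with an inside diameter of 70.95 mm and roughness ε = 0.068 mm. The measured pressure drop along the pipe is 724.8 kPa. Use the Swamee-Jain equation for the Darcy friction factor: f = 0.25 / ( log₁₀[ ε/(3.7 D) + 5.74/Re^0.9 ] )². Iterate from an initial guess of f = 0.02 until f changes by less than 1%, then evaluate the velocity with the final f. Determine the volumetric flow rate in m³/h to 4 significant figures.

Rearranging Darcy-Weisbach: V = √(2·ΔP·D/(f·L·ρ)). With ε/D = 6.8e-05/0.07095 = 0.000958, iterate starting from f = 0.02:
  f = 0.02 → V = √(2·7.248e+05·0.07095/(0.02·1948·788.1)) = 1.83 m/s; Re = ρVD/μ = 7.753e+04; f → 0.02279
  f = 0.02279 → V = 1.715 m/s; Re = 7.263e+04; f → 0.02296
Converged (Δf/f < 1%). With the final f = 0.02296: V = √(2·7.248e+05·0.07095/(0.02296·1948·788.1)) = 1.708 m/s.
Q = V·A = 1.708·(π/4·0.07095²) = 0.006754 m³/s = 24.31 m³/h.

Q ≈ 24.31 m³/h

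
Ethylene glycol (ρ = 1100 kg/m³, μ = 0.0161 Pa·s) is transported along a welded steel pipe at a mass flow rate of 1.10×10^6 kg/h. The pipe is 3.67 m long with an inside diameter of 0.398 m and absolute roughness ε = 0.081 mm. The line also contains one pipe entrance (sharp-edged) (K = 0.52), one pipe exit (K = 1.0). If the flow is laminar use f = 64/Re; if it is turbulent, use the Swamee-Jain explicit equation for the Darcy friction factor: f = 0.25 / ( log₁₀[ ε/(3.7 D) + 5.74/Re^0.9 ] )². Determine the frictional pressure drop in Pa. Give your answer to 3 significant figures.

ṁ = 1.10×10^6 kg/h = 1.10×10^6/3600 = 305.6 kg/s.
A = πD²/4 = π(0.398)²/4 = 0.1244 m²; mean velocity V = ṁ/(ρA) = 305.6/(1100 · 0.1244) = 2.233 m/s.
Reynolds number Re = ρVD/μ = 1100 · 2.233 · 0.398 / 0.0161 = 6.071e+04.
Re > 4000 → turbulent. Relative roughness ε/D = 8.1e-05/0.398 = 0.000204. Swamee-Jain: f = 0.25/(log₁₀[0.000204/3.7 + 5.74/6.071e+04^0.9])² = 0.25/(log₁₀[5.5e-05 + 0.000284])² = 0.25/(-3.469)² = 0.02077.
Total minor-loss coefficient ΣK = 1·0.52 + 1·1 = 1.52.
ΔP = [f·L/D + ΣK]·(ρV²/2) = [0.02077·3.67/0.398 + 1.52]·(1100·2.233²/2) = [0.1915 + 1.52]·2742 = 4693 Pa.

ΔP ≈ 4690 Pa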